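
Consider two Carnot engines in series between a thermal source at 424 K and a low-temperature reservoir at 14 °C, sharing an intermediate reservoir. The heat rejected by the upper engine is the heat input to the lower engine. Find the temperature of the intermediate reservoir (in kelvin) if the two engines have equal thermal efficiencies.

T_C = 14 °C → 14 + 273.15 = 287.15 K.
Equal efficiencies require 1 − T_m/T_H = 1 − T_C/T_m, i.e. T_m/T_H = T_C/T_m, so T_m = √(T_H·T_C) = √(424.00 × 287.15) = 348.9 K.

T_m ≈ 348.9 K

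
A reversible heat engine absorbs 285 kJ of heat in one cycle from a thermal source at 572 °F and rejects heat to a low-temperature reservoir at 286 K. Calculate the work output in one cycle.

W ≈ 143 kJ

T_H = 572 °F → (572 − 32) × 5/9 = 300.00 °C = 573.15 K.
The Carnot efficiency is η = 1 − T_C/T_H = 1 − 286.00/573.15 = 0.5010.
W = η·Q_H = 0.5010 × 285 = 143 kJ.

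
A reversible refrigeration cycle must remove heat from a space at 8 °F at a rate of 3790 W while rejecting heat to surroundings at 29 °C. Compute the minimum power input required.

Ẇ_in ≈ 617.5 W

T_H = 29 °C → 29 + 273.15 = 302.15 K.
T_C = 8 °F → (8 − 32) × 5/9 = -13.33 °C = 259.82 K.
The reversible coefficient of performance is COP_R = T_C/(T_H − T_C) = 259.82/42.33 = 6.1374.
W = Q_C/COP_R = 3790/6.1374 = 617.5 W.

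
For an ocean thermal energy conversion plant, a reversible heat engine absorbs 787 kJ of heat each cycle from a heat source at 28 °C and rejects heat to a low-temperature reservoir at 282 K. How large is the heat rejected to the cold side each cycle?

Q_C ≈ 737 kJ

T_H = 28 °C → 28 + 273.15 = 301.15 K.
Carnot efficiency: η = 1 − T_C/T_H = 1 − 282.00/301.15 = 0.0636.
For a reversible cycle Q_C/Q_H = T_C/T_H, so Q_C = 787 × 282.00/301.15 = 737 kJ.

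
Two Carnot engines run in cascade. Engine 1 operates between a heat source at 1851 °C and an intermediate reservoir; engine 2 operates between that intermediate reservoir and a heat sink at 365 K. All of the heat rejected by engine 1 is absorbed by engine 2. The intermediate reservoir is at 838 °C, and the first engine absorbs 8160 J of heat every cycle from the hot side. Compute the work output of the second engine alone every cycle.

T_H = 1851 °C → 1851 + 273.15 = 2124.15 K.
T_m = 838 °C → 838 + 273.15 = 1111.15 K.
Heat entering the second stage: Q_m = Q_H·(T_m/T_H) = 8160 × 1111.15/2124.15 = 4270 J.
Second-stage efficiency η₂ = 1 − T_C/T_m = 1 − 365.00/1111.15 = 0.6715, so W₂ = η₂·Q_m = 2870 J.

W₂ ≈ 2870 J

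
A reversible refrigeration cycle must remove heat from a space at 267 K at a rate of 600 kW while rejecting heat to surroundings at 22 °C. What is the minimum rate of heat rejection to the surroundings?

T_H = 22 °C → 22 + 273.15 = 295.15 K.
For a reversible cycle Q_H/Q_C = T_H/T_C, so Q_H = Q_C·T_H/T_C = 600 × 295.15/267.00 = 663 kW.

Q̇_H ≈ 663 kW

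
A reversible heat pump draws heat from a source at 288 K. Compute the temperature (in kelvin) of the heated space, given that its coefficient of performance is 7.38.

COP_HP = T_H/(T_H − T_C) ⇒ T_H = T_C·COP_HP/(COP_HP − 1) = 288.00 × 7.38/(7.38 − 1) = 333 K.

T_H ≈ 333 K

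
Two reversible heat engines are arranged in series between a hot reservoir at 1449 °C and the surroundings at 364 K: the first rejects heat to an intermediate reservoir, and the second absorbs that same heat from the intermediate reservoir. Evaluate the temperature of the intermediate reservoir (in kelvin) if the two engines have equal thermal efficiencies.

T_m ≈ 792 K

T_H = 1449 °C → 1449 + 273.15 = 1722.15 K.
Equal efficiencies require 1 − T_m/T_H = 1 − T_C/T_m, i.e. T_m/T_H = T_C/T_m, so T_m = √(T_H·T_C) = √(1722.15 × 364.00) = 792 K.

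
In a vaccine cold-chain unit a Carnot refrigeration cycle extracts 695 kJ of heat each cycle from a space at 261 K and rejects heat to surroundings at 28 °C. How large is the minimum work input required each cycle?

T_H = 28 °C → 28 + 273.15 = 301.15 K.
COP_R = T_C/(T_H − T_C) = 261.00/40.15 = 6.5006.
W = Q_C/COP_R = 695/6.5006 = 107 kJ.

W_in ≈ 107 kJ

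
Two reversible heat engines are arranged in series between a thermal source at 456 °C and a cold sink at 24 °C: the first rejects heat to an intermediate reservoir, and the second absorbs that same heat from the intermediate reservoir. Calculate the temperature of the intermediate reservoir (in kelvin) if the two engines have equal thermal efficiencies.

T_m ≈ 465 K

T_H = 456 °C → 456 + 273.15 = 729.15 K.
T_C = 24 °C → 24 + 273.15 = 297.15 K.
Equal efficiencies require 1 − T_m/T_H = 1 − T_C/T_m, i.e. T_m/T_H = T_C/T_m, so T_m = √(T_H·T_C) = √(729.15 × 297.15) = 465 K.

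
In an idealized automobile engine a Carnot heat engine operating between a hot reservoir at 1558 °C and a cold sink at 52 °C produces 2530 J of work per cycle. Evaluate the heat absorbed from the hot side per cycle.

T_H = 1558 °C → 1558 + 273.15 = 1831.15 K.
T_C = 52 °C → 52 + 273.15 = 325.15 K.
Since the cycle is reversible, η = 1 − T_C/T_H = 1 − 325.15/1831.15 = 0.8224.
Q_H = W/η = 2530/0.8224 = 3076 J.

Q_H ≈ 3076 J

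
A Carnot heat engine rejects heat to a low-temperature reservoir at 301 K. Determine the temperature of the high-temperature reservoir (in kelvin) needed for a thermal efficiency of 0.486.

From η = 1 − T_C/T_H, solving for T_H gives T_H = T_C/(1 − η) = 301.00/(1 − 0.486) = 586 K.

T_H ≈ 586 K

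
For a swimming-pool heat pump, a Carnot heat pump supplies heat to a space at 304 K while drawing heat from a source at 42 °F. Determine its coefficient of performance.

COP_HP ≈ 12.02

T_C = 42 °F → (42 − 32) × 5/9 = 5.56 °C = 278.71 K.
For a reversible heat pump, COP_HP = T_H/(T_H − T_C) = 304.00/(304.00 − 278.71) = 12.02.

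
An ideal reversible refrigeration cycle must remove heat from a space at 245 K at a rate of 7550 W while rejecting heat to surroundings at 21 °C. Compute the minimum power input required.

Ẇ_in ≈ 1510 W

T_H = 21 °C → 21 + 273.15 = 294.15 K.
The reversible coefficient of performance is COP_R = T_C/(T_H − T_C) = 245.00/49.15 = 4.9847.
W = Q_C/COP_R = 7550/4.9847 = 1510 W.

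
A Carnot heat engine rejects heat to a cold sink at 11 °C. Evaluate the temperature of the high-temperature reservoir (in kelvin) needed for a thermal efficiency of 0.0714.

T_C = 11 °C → 11 + 273.15 = 284.15 K.
From η = 1 − T_C/T_H, solving for T_H gives T_H = T_C/(1 − η) = 284.15/(1 − 0.0714) = 306 K.

T_H ≈ 306 K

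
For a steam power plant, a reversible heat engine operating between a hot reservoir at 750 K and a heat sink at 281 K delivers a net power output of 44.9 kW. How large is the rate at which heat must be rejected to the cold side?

Q̇_C ≈ 26.9 kW

For a reversible engine, η = 1 − T_C/T_H = 1 − 281.00/750.00 = 0.6253.
Since Q_C/Q_H = T_C/T_H and Q_H = W/η, Q_C = W·T_C/(T_H − T_C) = 44.9 × 281.00/469.00 = 26.9 kW.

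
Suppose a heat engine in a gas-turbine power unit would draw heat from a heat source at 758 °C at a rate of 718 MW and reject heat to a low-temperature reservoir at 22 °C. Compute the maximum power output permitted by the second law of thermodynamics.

T_H = 758 °C → 758 + 273.15 = 1031.15 K.
T_C = 22 °C → 22 + 273.15 = 295.15 K.
By the Carnot theorem, η_max = 1 − T_C/T_H = 1 − 295.15/1031.15 = 0.7138.
W_max = η_max · Q_H = 0.7138 × 718 = 512 MW.

Ẇ_max ≈ 512 MW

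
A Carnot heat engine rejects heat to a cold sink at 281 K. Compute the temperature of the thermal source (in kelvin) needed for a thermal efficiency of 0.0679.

T_H ≈ 301.5 K

From η = 1 − T_C/T_H, solving for T_H gives T_H = T_C/(1 − η) = 281.00/(1 − 0.0679) = 301.5 K.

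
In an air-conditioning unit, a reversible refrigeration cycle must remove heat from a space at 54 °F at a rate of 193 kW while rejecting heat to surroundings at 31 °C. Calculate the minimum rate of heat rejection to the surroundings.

Q̇_H ≈ 205.7 kW

T_H = 31 °C → 31 + 273.15 = 304.15 K.
T_C = 54 °F → (54 − 32) × 5/9 = 12.22 °C = 285.37 K.
For a reversible cycle Q_H/Q_C = T_H/T_C, so Q_H = Q_C·T_H/T_C = 193 × 304.15/285.37 = 205.7 kW.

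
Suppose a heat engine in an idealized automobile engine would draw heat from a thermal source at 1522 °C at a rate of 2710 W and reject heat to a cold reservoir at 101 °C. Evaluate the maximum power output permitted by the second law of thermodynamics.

T_H = 1522 °C → 1522 + 273.15 = 1795.15 K.
T_C = 101 °C → 101 + 273.15 = 374.15 K.
The second-law ceiling is the Carnot efficiency, η_max = 1 − T_C/T_H = 1 − 374.15/1795.15 = 0.7916.
W_max = η_max · Q_H = 0.7916 × 2710 = 2150 W.

Ẇ_max ≈ 2150 W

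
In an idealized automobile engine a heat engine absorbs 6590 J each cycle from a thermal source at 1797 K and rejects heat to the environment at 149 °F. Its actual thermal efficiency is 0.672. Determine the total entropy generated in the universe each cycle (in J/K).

T_C = 149 °F → (149 − 32) × 5/9 = 65.00 °C = 338.15 K.
W = η·Q_H = 0.672 × 6590 = 4428 J, so Q_C = Q_H − W = 2162 J.
Reservoir entropy changes: ΔS_H = −Q_H/T_H = −6590/1797.00 = -3.667 J/K and ΔS_C = +Q_C/T_C = 2162/338.15 = 6.392 J/K.
ΔS_univ = −Q_H/T_H + Q_C/T_C = 2.725 J/K (> 0, since η = 0.672 < η_Carnot = 0.812).

ΔS_univ ≈ 2.725 J/K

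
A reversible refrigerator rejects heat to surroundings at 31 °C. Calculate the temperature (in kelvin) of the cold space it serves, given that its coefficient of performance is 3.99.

T_H = 31 °C → 31 + 273.15 = 304.15 K.
COP_R = T_C/(T_H − T_C) ⇒ T_C = T_H·COP_R/(1 + COP_R) = 304.15 × 3.99/(1 + 3.99) = 243 K.

T_C ≈ 243 K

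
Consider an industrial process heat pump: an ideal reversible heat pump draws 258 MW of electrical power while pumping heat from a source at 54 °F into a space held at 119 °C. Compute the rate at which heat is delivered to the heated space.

T_H = 119 °C → 119 + 273.15 = 392.15 K.
T_C = 54 °F → (54 − 32) × 5/9 = 12.22 °C = 285.37 K.
Reversible heating COP: COP_HP = T_H/(T_H − T_C) = 392.15/106.78 = 3.6726.
Q_H = COP_HP · W = 3.6726 × 258 = 947.5 MW.

Q̇_H ≈ 947.5 MW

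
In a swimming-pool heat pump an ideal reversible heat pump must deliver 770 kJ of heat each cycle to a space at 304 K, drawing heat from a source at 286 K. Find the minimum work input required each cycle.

The Carnot heat-pump COP is COP_HP = T_H/(T_H − T_C) = 304.00/18.00 = 16.8889.
W = Q_H/COP_HP = 770/16.8889 = 45.6 kJ.

W_in ≈ 45.6 kJ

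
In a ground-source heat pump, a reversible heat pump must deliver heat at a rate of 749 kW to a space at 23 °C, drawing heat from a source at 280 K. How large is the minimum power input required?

Ẇ_in ≈ 40.8 kW

T_H = 23 °C → 23 + 273.15 = 296.15 K.
COP_HP = T_H/(T_H − T_C) = 296.15/16.15 = 18.3375.
W = Q_H/COP_HP = 749/18.3375 = 40.8 kW.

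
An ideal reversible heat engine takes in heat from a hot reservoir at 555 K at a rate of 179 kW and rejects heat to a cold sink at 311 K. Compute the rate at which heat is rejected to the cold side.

Q̇_C ≈ 100 kW

Carnot efficiency: η = 1 − T_C/T_H = 1 − 311.00/555.00 = 0.4396.
For a reversible cycle Q_C/Q_H = T_C/T_H, so Q_C = 179 × 311.00/555.00 = 100 kW.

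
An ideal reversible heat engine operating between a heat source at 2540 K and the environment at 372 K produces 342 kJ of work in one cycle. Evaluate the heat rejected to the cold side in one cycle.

The Carnot efficiency is η = 1 − T_C/T_H = 1 − 372.00/2540.00 = 0.8535.
Since Q_C/Q_H = T_C/T_H and Q_H = W/η, Q_C = W·T_C/(T_H − T_C) = 342 × 372.00/2168.00 = 58.7 kJ.

Q_C ≈ 58.7 kJ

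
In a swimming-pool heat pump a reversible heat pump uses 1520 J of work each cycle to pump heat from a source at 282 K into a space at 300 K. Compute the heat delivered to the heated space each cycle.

For a reversible heat pump, COP_HP = T_H/(T_H − T_C) = 300.00/18.00 = 16.6667.
Q_H = COP_HP · W = 16.6667 × 1520 = 25300 J.

Q_H ≈ 25300 J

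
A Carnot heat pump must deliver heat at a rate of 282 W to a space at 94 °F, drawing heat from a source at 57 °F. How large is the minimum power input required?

Ẇ_in ≈ 18.8 W

T_H = 94 °F → (94 − 32) × 5/9 = 34.44 °C = 307.59 K.
T_C = 57 °F → (57 − 32) × 5/9 = 13.89 °C = 287.04 K.
COP_HP = T_H/(T_H − T_C) = 307.59/20.56 = 14.9641.
W = Q_H/COP_HP = 282/14.9641 = 18.8 W.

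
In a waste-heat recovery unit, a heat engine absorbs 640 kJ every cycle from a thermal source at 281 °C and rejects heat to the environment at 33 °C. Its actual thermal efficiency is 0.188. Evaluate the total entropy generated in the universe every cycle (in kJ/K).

T_H = 281 °C → 281 + 273.15 = 554.15 K.
T_C = 33 °C → 33 + 273.15 = 306.15 K.
W = η·Q_H = 0.188 × 640 = 120.3 kJ, so Q_C = Q_H − W = 519.7 kJ.
The hot reservoir loses entropy Q_H/T_H = 640/554.15 = 1.155 kJ/K; the cold reservoir gains Q_C/T_C = 519.7/306.15 = 1.697 kJ/K.
ΔS_univ = −Q_H/T_H + Q_C/T_C = 0.5425 kJ/K (> 0, since η = 0.188 < η_Carnot = 0.448).

ΔS_univ ≈ 0.5425 kJ/K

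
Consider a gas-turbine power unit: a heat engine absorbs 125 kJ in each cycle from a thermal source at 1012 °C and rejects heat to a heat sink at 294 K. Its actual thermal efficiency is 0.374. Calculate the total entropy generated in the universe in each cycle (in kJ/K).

ΔS_univ ≈ 0.169 kJ/K

T_H = 1012 °C → 1012 + 273.15 = 1285.15 K.
W = η·Q_H = 0.374 × 125 = 46.75 kJ, so Q_C = Q_H − W = 78.25 kJ.
The hot reservoir loses entropy Q_H/T_H = 125/1285.15 = 0.09726 kJ/K; the cold reservoir gains Q_C/T_C = 78.25/294.00 = 0.2662 kJ/K.
ΔS_univ = −Q_H/T_H + Q_C/T_C = 0.169 kJ/K (> 0, since η = 0.374 < η_Carnot = 0.771).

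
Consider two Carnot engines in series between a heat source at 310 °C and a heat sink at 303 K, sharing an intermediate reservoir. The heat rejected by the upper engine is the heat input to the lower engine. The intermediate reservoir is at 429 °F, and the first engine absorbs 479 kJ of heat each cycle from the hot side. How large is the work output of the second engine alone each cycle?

W₂ ≈ 157 kJ

T_H = 310 °C → 310 + 273.15 = 583.15 K.
T_m = 429 °F → (429 − 32) × 5/9 = 220.56 °C = 493.71 K.
Heat entering the second stage: Q_m = Q_H·(T_m/T_H) = 479 × 493.71/583.15 = 406 kJ.
Second-stage efficiency η₂ = 1 − T_C/T_m = 1 − 303.00/493.71 = 0.3863, so W₂ = η₂·Q_m = 157 kJ.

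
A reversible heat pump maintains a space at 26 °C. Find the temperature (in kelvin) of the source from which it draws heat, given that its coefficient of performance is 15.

T_H = 26 °C → 26 + 273.15 = 299.15 K.
COP_HP = T_H/(T_H − T_C) ⇒ T_C = T_H·(COP_HP − 1)/COP_HP = 299.15 × (15 − 1)/15 = 279.2 K.

T_C ≈ 279.2 K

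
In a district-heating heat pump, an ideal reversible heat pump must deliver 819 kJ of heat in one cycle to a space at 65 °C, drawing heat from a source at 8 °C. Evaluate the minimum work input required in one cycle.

T_H = 65 °C → 65 + 273.15 = 338.15 K.
T_C = 8 °C → 8 + 273.15 = 281.15 K.
COP_HP = T_H/(T_H − T_C) = 338.15/57.00 = 5.9325.
W = Q_H/COP_HP = 819/5.9325 = 138.1 kJ.

W_in ≈ 138.1 kJ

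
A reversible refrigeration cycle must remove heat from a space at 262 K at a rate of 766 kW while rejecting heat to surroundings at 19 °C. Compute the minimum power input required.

Ẇ_in ≈ 88.1 kW

T_H = 19 °C → 19 + 273.15 = 292.15 K.
Carnot COP: COP_R = T_C/(T_H − T_C) = 262.00/30.15 = 8.6899.
W = Q_C/COP_R = 766/8.6899 = 88.1 kW.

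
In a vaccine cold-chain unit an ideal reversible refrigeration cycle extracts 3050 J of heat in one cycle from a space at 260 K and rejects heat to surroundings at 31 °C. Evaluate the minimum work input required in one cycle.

T_H = 31 °C → 31 + 273.15 = 304.15 K.
The reversible coefficient of performance is COP_R = T_C/(T_H − T_C) = 260.00/44.15 = 5.8890.
W = Q_C/COP_R = 3050/5.8890 = 518 J.

W_in ≈ 518 J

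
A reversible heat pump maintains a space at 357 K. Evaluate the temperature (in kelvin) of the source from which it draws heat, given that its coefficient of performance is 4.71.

COP_HP = T_H/(T_H − T_C) ⇒ T_C = T_H·(COP_HP − 1)/COP_HP = 357.00 × (4.71 − 1)/4.71 = 281 K.

T_C ≈ 281 K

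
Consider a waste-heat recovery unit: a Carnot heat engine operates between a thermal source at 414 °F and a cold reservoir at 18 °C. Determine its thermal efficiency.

η ≈ 0.400

T_H = 414 °F → (414 − 32) × 5/9 = 212.22 °C = 485.37 K.
T_C = 18 °C → 18 + 273.15 = 291.15 K.
η_rev = 1 − T_C/T_H = 1 − 291.15/485.37 = 0.400.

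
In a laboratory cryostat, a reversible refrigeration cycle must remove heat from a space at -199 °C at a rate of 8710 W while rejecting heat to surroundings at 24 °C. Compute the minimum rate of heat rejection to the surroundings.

Q̇_H ≈ 34900 W

T_H = 24 °C → 24 + 273.15 = 297.15 K.
T_C = -199 °C → -199 + 273.15 = 74.15 K.
For a reversible cycle Q_H/Q_C = T_H/T_C, so Q_H = Q_C·T_H/T_C = 8710 × 297.15/74.15 = 34900 W.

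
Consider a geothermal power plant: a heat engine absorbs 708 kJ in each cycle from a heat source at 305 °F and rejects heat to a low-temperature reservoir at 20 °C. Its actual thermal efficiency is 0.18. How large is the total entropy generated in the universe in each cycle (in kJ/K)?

ΔS_univ ≈ 0.314 kJ/K

T_H = 305 °F → (305 − 32) × 5/9 = 151.67 °C = 424.82 K.
T_C = 20 °C → 20 + 273.15 = 293.15 K.
W = η·Q_H = 0.18 × 708 = 127.4 kJ, so Q_C = Q_H − W = 580.6 kJ.
Entropy balance on the reservoirs: −Q_H/T_H = -1.667 kJ/K, +Q_C/T_C = 1.980 kJ/K.
ΔS_univ = −Q_H/T_H + Q_C/T_C = 0.314 kJ/K (> 0, since η = 0.18 < η_Carnot = 0.310).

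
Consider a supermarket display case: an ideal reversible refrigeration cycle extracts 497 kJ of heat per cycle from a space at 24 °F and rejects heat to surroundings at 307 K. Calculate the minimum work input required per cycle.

T_C = 24 °F → (24 − 32) × 5/9 = -4.44 °C = 268.71 K.
COP_R = T_C/(T_H − T_C) = 268.71/38.29 = 7.0168.
W = Q_C/COP_R = 497/7.0168 = 70.83 kJ.

W_in ≈ 70.83 kJ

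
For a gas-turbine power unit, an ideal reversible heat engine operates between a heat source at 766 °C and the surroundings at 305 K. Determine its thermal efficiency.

η ≈ 0.7065

T_H = 766 °C → 766 + 273.15 = 1039.15 K.
Carnot efficiency: η = 1 − T_C/T_H = 1 − 305.00/1039.15 = 0.7065.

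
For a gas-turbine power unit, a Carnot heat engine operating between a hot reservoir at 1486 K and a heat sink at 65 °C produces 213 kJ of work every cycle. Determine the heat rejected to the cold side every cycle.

T_C = 65 °C → 65 + 273.15 = 338.15 K.
η_rev = 1 − T_C/T_H = 1 − 338.15/1486.00 = 0.7724.
Since Q_C/Q_H = T_C/T_H and Q_H = W/η, Q_C = W·T_C/(T_H − T_C) = 213 × 338.15/1147.85 = 62.7 kJ.

Q_C ≈ 62.7 kJ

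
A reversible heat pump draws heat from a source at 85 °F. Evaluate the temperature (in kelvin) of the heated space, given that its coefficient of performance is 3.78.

T_H ≈ 411 K

T_C = 85 °F → (85 − 32) × 5/9 = 29.44 °C = 302.59 K.
COP_HP = T_H/(T_H − T_C) ⇒ T_H = T_C·COP_HP/(COP_HP − 1) = 302.59 × 3.78/(3.78 − 1) = 411 K.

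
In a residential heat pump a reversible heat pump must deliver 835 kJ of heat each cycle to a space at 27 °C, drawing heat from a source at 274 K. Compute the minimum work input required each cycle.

T_H = 27 °C → 27 + 273.15 = 300.15 K.
COP_HP = T_H/(T_H − T_C) = 300.15/26.15 = 11.4780.
W = Q_H/COP_HP = 835/11.4780 = 72.7 kJ.

W_in ≈ 72.7 kJ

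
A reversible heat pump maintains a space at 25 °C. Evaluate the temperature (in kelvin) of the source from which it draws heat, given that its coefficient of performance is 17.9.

T_H = 25 °C → 25 + 273.15 = 298.15 K.
COP_HP = T_H/(T_H − T_C) ⇒ T_C = T_H·(COP_HP − 1)/COP_HP = 298.15 × (17.9 − 1)/17.9 = 281 K.

T_C ≈ 281 K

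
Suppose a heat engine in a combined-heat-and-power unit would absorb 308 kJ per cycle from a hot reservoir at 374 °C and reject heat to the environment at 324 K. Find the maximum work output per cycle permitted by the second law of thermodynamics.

W_max ≈ 154 kJ

T_H = 374 °C → 374 + 273.15 = 647.15 K.
By the Carnot theorem, η_max = 1 − T_C/T_H = 1 − 324.00/647.15 = 0.4993.
W_max = η_max · Q_H = 0.4993 × 308 = 154 kJ.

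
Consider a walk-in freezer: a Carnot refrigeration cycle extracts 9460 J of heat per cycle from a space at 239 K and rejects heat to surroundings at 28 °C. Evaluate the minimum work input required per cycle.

T_H = 28 °C → 28 + 273.15 = 301.15 K.
Carnot COP: COP_R = T_C/(T_H − T_C) = 239.00/62.15 = 3.8455.
W = Q_C/COP_R = 9460/3.8455 = 2460 J.

W_in ≈ 2460 J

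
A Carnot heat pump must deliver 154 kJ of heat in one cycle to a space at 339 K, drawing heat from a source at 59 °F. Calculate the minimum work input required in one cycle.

W_in ≈ 23.1 kJ

T_C = 59 °F → (59 − 32) × 5/9 = 15.00 °C = 288.15 K.
For a reversible heat pump, COP_HP = T_H/(T_H − T_C) = 339.00/50.85 = 6.6667.
W = Q_H/COP_HP = 154/6.6667 = 23.1 kJ.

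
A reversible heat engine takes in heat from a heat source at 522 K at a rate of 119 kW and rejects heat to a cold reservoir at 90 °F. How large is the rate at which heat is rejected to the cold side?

T_C = 90 °F → (90 − 32) × 5/9 = 32.22 °C = 305.37 K.
The Carnot efficiency is η = 1 − T_C/T_H = 1 − 305.37/522.00 = 0.4150.
For a reversible cycle Q_C/Q_H = T_C/T_H, so Q_C = 119 × 305.37/522.00 = 69.6 kW.

Q̇_C ≈ 69.6 kW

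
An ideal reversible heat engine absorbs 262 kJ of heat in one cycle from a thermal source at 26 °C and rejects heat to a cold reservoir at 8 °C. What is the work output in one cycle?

T_H = 26 °C → 26 + 273.15 = 299.15 K.
T_C = 8 °C → 8 + 273.15 = 281.15 K.
Carnot efficiency: η = 1 − T_C/T_H = 1 − 281.15/299.15 = 0.0602.
W = η·Q_H = 0.0602 × 262 = 15.8 kJ.

W ≈ 15.8 kJ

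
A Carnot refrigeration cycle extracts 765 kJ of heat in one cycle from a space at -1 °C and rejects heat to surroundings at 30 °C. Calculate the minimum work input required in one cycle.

T_H = 30 °C → 30 + 273.15 = 303.15 K.
T_C = -1 °C → -1 + 273.15 = 272.15 K.
For a reversible refrigerator, COP_R = T_C/(T_H − T_C) = 272.15/31.00 = 8.7790.
W = Q_C/COP_R = 765/8.7790 = 87.14 kJ.

W_in ≈ 87.14 kJ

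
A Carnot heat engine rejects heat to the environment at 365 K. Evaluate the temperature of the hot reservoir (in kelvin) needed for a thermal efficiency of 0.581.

T_H ≈ 871.1 K

From η = 1 − T_C/T_H, solving for T_H gives T_H = T_C/(1 − η) = 365.00/(1 − 0.581) = 871.1 K.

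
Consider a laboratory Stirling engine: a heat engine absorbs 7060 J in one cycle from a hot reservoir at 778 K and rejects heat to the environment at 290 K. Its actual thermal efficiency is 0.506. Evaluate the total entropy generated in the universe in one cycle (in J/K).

ΔS_univ ≈ 2.95 J/K

W = η·Q_H = 0.506 × 7060 = 3572 J, so Q_C = Q_H − W = 3488 J.
The hot reservoir loses entropy Q_H/T_H = 7060/778.00 = 9.075 J/K; the cold reservoir gains Q_C/T_C = 3488/290.00 = 12.03 J/K.
ΔS_univ = −Q_H/T_H + Q_C/T_C = 2.95 J/K (> 0, since η = 0.506 < η_Carnot = 0.627).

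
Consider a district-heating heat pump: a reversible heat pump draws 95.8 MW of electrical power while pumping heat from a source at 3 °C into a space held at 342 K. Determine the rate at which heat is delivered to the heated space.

T_C = 3 °C → 3 + 273.15 = 276.15 K.
For a reversible heat pump, COP_HP = T_H/(T_H − T_C) = 342.00/65.85 = 5.1936.
Q_H = COP_HP · W = 5.1936 × 95.8 = 498 MW.

Q̇_H ≈ 498 MW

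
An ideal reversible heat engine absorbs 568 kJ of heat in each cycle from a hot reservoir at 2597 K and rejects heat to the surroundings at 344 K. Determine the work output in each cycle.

W ≈ 492.8 kJ

The Carnot efficiency is η = 1 − T_C/T_H = 1 − 344.00/2597.00 = 0.8675.
W = η·Q_H = 0.8675 × 568 = 492.8 kJ.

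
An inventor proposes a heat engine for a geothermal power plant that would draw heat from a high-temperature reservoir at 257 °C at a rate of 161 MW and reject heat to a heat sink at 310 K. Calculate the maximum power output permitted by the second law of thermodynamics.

T_H = 257 °C → 257 + 273.15 = 530.15 K.
By the Carnot theorem, η_max = 1 − T_C/T_H = 1 − 310.00/530.15 = 0.4153.
W_max = η_max · Q_H = 0.4153 × 161 = 66.86 MW.

Ẇ_max ≈ 66.86 MW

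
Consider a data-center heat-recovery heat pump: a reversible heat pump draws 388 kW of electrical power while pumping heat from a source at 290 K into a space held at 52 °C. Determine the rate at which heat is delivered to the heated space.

Q̇_H ≈ 3590 kW

T_H = 52 °C → 52 + 273.15 = 325.15 K.
The Carnot heat-pump COP is COP_HP = T_H/(T_H − T_C) = 325.15/35.15 = 9.2504.
Q_H = COP_HP · W = 9.2504 × 388 = 3590 kW.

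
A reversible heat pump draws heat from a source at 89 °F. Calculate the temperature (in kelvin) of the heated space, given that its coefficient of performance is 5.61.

T_H ≈ 371 K

T_C = 89 °F → (89 − 32) × 5/9 = 31.67 °C = 304.82 K.
COP_HP = T_H/(T_H − T_C) ⇒ T_H = T_C·COP_HP/(COP_HP − 1) = 304.82 × 5.61/(5.61 − 1) = 371 K.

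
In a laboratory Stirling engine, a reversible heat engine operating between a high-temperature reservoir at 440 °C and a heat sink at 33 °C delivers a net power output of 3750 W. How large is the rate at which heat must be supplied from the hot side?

Q̇_H ≈ 6570 W

T_H = 440 °C → 440 + 273.15 = 713.15 K.
T_C = 33 °C → 33 + 273.15 = 306.15 K.
The Carnot efficiency is η = 1 − T_C/T_H = 1 − 306.15/713.15 = 0.5707.
Q_H = W/η = 3750/0.5707 = 6570 W.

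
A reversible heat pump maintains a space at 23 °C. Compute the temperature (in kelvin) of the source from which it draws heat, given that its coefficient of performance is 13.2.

T_H = 23 °C → 23 + 273.15 = 296.15 K.
COP_HP = T_H/(T_H − T_C) ⇒ T_C = T_H·(COP_HP − 1)/COP_HP = 296.15 × (13.2 − 1)/13.2 = 273.7 K.

T_C ≈ 273.7 K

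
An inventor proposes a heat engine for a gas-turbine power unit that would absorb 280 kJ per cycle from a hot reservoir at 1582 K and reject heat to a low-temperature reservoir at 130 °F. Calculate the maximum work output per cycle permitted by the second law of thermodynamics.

T_C = 130 °F → (130 − 32) × 5/9 = 54.44 °C = 327.59 K.
No engine can exceed the Carnot limit: η_max = 1 − T_C/T_H = 1 − 327.59/1582.00 = 0.7929.
W_max = η_max · Q_H = 0.7929 × 280 = 222 kJ.

W_max ≈ 222 kJ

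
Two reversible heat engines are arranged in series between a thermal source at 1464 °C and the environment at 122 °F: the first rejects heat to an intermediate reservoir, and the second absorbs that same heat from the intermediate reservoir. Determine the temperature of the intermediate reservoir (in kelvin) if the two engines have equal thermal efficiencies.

T_m ≈ 749 K

T_H = 1464 °C → 1464 + 273.15 = 1737.15 K.
T_C = 122 °F → (122 − 32) × 5/9 = 50.00 °C = 323.15 K.
Equal efficiencies require 1 − T_m/T_H = 1 − T_C/T_m, i.e. T_m/T_H = T_C/T_m, so T_m = √(T_H·T_C) = √(1737.15 × 323.15) = 749 K.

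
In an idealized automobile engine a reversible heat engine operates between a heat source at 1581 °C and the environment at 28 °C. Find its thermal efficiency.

η ≈ 0.838

T_H = 1581 °C → 1581 + 273.15 = 1854.15 K.
T_C = 28 °C → 28 + 273.15 = 301.15 K.
For a reversible engine, η = 1 − T_C/T_H = 1 − 301.15/1854.15 = 0.838.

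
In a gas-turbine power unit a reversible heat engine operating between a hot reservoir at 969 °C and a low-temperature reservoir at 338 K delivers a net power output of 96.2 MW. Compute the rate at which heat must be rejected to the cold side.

Q̇_C ≈ 35.96 MW

T_H = 969 °C → 969 + 273.15 = 1242.15 K.
For a reversible engine, η = 1 − T_C/T_H = 1 − 338.00/1242.15 = 0.7279.
Since Q_C/Q_H = T_C/T_H and Q_H = W/η, Q_C = W·T_C/(T_H − T_C) = 96.2 × 338.00/904.15 = 35.96 MW.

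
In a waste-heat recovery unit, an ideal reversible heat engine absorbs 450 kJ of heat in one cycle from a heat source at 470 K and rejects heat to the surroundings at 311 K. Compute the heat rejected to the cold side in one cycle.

Q_C ≈ 297.8 kJ

For a reversible engine, η = 1 − T_C/T_H = 1 − 311.00/470.00 = 0.3383.
For a reversible cycle Q_C/Q_H = T_C/T_H, so Q_C = 450 × 311.00/470.00 = 297.8 kJ.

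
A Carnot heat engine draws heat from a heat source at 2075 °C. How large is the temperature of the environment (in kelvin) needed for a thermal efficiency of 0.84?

T_C ≈ 375.7 K

T_H = 2075 °C → 2075 + 273.15 = 2348.15 K.
From η = 1 − T_C/T_H, T_C = T_H·(1 − η) = 2348.15 × (1 − 0.84) = 375.7 K.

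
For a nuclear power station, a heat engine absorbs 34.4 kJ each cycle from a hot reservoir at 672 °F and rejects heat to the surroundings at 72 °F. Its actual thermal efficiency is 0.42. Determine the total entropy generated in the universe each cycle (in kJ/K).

T_H = 672 °F → (672 − 32) × 5/9 = 355.56 °C = 628.71 K.
T_C = 72 °F → (72 − 32) × 5/9 = 22.22 °C = 295.37 K.
W = η·Q_H = 0.42 × 34.4 = 14.45 kJ, so Q_C = Q_H − W = 19.95 kJ.
Reservoir entropy changes: ΔS_H = −Q_H/T_H = −34.4/628.71 = -0.05472 kJ/K and ΔS_C = +Q_C/T_C = 19.95/295.37 = 0.06755 kJ/K.
ΔS_univ = −Q_H/T_H + Q_C/T_C = 0.01283 kJ/K (> 0, since η = 0.42 < η_Carnot = 0.530).

ΔS_univ ≈ 0.01283 kJ/K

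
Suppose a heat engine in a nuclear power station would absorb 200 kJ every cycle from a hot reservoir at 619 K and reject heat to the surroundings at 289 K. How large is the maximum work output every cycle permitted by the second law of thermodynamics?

W_max ≈ 107 kJ

The upper bound on efficiency is η_max = 1 − T_C/T_H = 1 − 289.00/619.00 = 0.5331.
W_max = η_max · Q_H = 0.5331 × 200 = 107 kJ.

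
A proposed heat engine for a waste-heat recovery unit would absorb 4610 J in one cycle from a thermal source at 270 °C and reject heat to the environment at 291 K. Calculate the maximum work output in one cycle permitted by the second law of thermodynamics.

W_max ≈ 2140 J

T_H = 270 °C → 270 + 273.15 = 543.15 K.
By the Carnot theorem, η_max = 1 − T_C/T_H = 1 − 291.00/543.15 = 0.4642.
W_max = η_max · Q_H = 0.4642 × 4610 = 2140 J.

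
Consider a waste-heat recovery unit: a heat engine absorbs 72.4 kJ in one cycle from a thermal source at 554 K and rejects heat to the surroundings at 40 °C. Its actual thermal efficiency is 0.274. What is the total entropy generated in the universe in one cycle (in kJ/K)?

ΔS_univ ≈ 0.03716 kJ/K

T_C = 40 °C → 40 + 273.15 = 313.15 K.
W = η·Q_H = 0.274 × 72.4 = 19.84 kJ, so Q_C = Q_H − W = 52.56 kJ.
The hot reservoir loses entropy Q_H/T_H = 72.4/554.00 = 0.1307 kJ/K; the cold reservoir gains Q_C/T_C = 52.56/313.15 = 0.1679 kJ/K.
ΔS_univ = −Q_H/T_H + Q_C/T_C = 0.03716 kJ/K (> 0, since η = 0.274 < η_Carnot = 0.435).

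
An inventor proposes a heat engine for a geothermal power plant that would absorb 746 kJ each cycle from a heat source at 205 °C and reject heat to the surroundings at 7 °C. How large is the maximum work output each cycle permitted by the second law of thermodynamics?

W_max ≈ 309 kJ

T_H = 205 °C → 205 + 273.15 = 478.15 K.
T_C = 7 °C → 7 + 273.15 = 280.15 K.
By the Carnot theorem, η_max = 1 − T_C/T_H = 1 − 280.15/478.15 = 0.4141.
W_max = η_max · Q_H = 0.4141 × 746 = 309 kJ.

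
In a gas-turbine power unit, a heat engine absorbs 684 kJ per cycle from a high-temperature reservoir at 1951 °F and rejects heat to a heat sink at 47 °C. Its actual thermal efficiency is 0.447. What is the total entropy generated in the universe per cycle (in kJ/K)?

ΔS_univ ≈ 0.671 kJ/K

T_H = 1951 °F → (1951 − 32) × 5/9 = 1066.11 °C = 1339.26 K.
T_C = 47 °C → 47 + 273.15 = 320.15 K.
W = η·Q_H = 0.447 × 684 = 305.7 kJ, so Q_C = Q_H − W = 378.3 kJ.
Reservoir entropy changes: ΔS_H = −Q_H/T_H = −684/1339.26 = -0.5107 kJ/K and ΔS_C = +Q_C/T_C = 378.3/320.15 = 1.181 kJ/K.
ΔS_univ = −Q_H/T_H + Q_C/T_C = 0.671 kJ/K (> 0, since η = 0.447 < η_Carnot = 0.761).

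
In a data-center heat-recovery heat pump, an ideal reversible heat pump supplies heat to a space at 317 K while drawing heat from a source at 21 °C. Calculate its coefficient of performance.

T_C = 21 °C → 21 + 273.15 = 294.15 K.
Reversible heating COP: COP_HP = T_H/(T_H − T_C) = 317.00/(317.00 − 294.15) = 13.87.

COP_HP ≈ 13.87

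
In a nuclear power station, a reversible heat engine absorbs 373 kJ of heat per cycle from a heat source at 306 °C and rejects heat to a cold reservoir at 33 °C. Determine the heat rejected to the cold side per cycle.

Q_C ≈ 197 kJ

T_H = 306 °C → 306 + 273.15 = 579.15 K.
T_C = 33 °C → 33 + 273.15 = 306.15 K.
Carnot efficiency: η = 1 − T_C/T_H = 1 − 306.15/579.15 = 0.4714.
For a reversible cycle Q_C/Q_H = T_C/T_H, so Q_C = 373 × 306.15/579.15 = 197 kJ.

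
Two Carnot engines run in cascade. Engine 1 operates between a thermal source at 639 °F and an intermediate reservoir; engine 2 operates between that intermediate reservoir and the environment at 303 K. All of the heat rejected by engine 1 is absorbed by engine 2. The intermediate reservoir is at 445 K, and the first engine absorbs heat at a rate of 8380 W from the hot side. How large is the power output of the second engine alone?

Ẇ₂ ≈ 1950 W

T_H = 639 °F → (639 − 32) × 5/9 = 337.22 °C = 610.37 K.
Heat entering the second stage: Q_m = Q_H·(T_m/T_H) = 8380 × 445.00/610.37 = 6110 W.
Second-stage efficiency η₂ = 1 − T_C/T_m = 1 − 303.00/445.00 = 0.3191, so W₂ = η₂·Q_m = 1950 W.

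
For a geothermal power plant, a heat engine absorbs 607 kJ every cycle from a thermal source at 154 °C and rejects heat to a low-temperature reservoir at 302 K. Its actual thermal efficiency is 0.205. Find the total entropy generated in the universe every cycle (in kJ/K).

T_H = 154 °C → 154 + 273.15 = 427.15 K.
W = η·Q_H = 0.205 × 607 = 124.4 kJ, so Q_C = Q_H − W = 482.6 kJ.
Reservoir entropy changes: ΔS_H = −Q_H/T_H = −607/427.15 = -1.421 kJ/K and ΔS_C = +Q_C/T_C = 482.6/302.00 = 1.598 kJ/K.
ΔS_univ = −Q_H/T_H + Q_C/T_C = 0.177 kJ/K (> 0, since η = 0.205 < η_Carnot = 0.293).

ΔS_univ ≈ 0.177 kJ/K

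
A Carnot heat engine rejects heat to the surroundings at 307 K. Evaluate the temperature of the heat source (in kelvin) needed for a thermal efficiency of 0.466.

T_H ≈ 575 K

From η = 1 − T_C/T_H, solving for T_H gives T_H = T_C/(1 − η) = 307.00/(1 − 0.466) = 575 K.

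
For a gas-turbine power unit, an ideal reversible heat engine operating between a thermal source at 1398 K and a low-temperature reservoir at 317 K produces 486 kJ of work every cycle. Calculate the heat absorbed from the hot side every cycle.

Since the cycle is reversible, η = 1 − T_C/T_H = 1 − 317.00/1398.00 = 0.7732.
Q_H = W/η = 486/0.7732 = 629 kJ.

Q_H ≈ 629 kJ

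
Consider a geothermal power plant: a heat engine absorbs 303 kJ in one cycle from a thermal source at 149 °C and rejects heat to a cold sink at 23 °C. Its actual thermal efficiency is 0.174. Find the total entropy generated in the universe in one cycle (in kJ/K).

T_H = 149 °C → 149 + 273.15 = 422.15 K.
T_C = 23 °C → 23 + 273.15 = 296.15 K.
W = η·Q_H = 0.174 × 303 = 52.72 kJ, so Q_C = Q_H − W = 250.3 kJ.
The hot reservoir loses entropy Q_H/T_H = 303/422.15 = 0.7178 kJ/K; the cold reservoir gains Q_C/T_C = 250.3/296.15 = 0.8451 kJ/K.
ΔS_univ = −Q_H/T_H + Q_C/T_C = 0.127 kJ/K (> 0, since η = 0.174 < η_Carnot = 0.298).

ΔS_univ ≈ 0.127 kJ/K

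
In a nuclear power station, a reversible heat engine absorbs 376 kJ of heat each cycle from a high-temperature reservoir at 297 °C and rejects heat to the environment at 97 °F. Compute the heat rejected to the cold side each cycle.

T_H = 297 °C → 297 + 273.15 = 570.15 K.
T_C = 97 °F → (97 − 32) × 5/9 = 36.11 °C = 309.26 K.
Since the cycle is reversible, η = 1 − T_C/T_H = 1 − 309.26/570.15 = 0.4576.
For a reversible cycle Q_C/Q_H = T_C/T_H, so Q_C = 376 × 309.26/570.15 = 204.0 kJ.

Q_C ≈ 204.0 kJ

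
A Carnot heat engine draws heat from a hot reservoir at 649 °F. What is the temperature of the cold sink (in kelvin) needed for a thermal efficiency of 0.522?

T_H = 649 °F → (649 − 32) × 5/9 = 342.78 °C = 615.93 K.
From η = 1 − T_C/T_H, T_C = T_H·(1 − η) = 615.93 × (1 − 0.522) = 294 K.

T_C ≈ 294 K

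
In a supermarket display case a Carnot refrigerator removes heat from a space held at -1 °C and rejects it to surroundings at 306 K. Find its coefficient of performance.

T_C = -1 °C → -1 + 273.15 = 272.15 K.
COP_R = T_C/(T_H − T_C) = 272.15/(306.00 − 272.15) = 8.04.

COP_R ≈ 8.04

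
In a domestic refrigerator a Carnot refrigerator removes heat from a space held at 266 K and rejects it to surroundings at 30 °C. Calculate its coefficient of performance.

T_H = 30 °C → 30 + 273.15 = 303.15 K.
The reversible coefficient of performance is COP_R = T_C/(T_H − T_C) = 266.00/(303.15 − 266.00) = 7.160.

COP_R ≈ 7.160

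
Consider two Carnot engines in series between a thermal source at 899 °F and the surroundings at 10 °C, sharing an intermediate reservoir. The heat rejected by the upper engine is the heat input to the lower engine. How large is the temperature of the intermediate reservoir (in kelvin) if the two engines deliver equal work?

T_H = 899 °F → (899 − 32) × 5/9 = 481.67 °C = 754.82 K.
T_C = 10 °C → 10 + 273.15 = 283.15 K.
For reversible stages Q_m = Q_H·(T_m/T_H). Setting W₁ = Q_H(1 − T_m/T_H) equal to W₂ = Q_m(1 − T_C/T_m) = Q_H·(T_m − T_C)/T_H gives T_H − T_m = T_m − T_C, so T_m = (T_H + T_C)/2 = (754.82 + 283.15)/2 = 519 K.

T_m ≈ 519 K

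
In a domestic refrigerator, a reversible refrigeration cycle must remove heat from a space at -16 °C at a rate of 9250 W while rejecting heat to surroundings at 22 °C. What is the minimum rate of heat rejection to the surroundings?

Q̇_H ≈ 10600 W

T_H = 22 °C → 22 + 273.15 = 295.15 K.
T_C = -16 °C → -16 + 273.15 = 257.15 K.
For a reversible cycle Q_H/Q_C = T_H/T_C, so Q_H = Q_C·T_H/T_C = 9250 × 295.15/257.15 = 10600 W.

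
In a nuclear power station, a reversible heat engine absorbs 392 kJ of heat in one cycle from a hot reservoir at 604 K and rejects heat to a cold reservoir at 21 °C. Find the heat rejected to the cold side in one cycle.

Q_C ≈ 190.9 kJ

T_C = 21 °C → 21 + 273.15 = 294.15 K.
η_rev = 1 − T_C/T_H = 1 − 294.15/604.00 = 0.5130.
For a reversible cycle Q_C/Q_H = T_C/T_H, so Q_C = 392 × 294.15/604.00 = 190.9 kJ.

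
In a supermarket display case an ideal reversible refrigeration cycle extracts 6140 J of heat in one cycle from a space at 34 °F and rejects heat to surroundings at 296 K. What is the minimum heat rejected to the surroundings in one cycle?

Q_H ≈ 6630 J

T_C = 34 °F → (34 − 32) × 5/9 = 1.11 °C = 274.26 K.
For a reversible cycle Q_H/Q_C = T_H/T_C, so Q_H = Q_C·T_H/T_C = 6140 × 296.00/274.26 = 6630 J.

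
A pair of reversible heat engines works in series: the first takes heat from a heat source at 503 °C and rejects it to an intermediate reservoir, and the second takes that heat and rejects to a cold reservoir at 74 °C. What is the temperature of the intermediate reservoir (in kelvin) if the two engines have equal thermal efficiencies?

T_m ≈ 519.1 K

T_H = 503 °C → 503 + 273.15 = 776.15 K.
T_C = 74 °C → 74 + 273.15 = 347.15 K.
Equal efficiencies require 1 − T_m/T_H = 1 − T_C/T_m, i.e. T_m/T_H = T_C/T_m, so T_m = √(T_H·T_C) = √(776.15 × 347.15) = 519.1 K.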